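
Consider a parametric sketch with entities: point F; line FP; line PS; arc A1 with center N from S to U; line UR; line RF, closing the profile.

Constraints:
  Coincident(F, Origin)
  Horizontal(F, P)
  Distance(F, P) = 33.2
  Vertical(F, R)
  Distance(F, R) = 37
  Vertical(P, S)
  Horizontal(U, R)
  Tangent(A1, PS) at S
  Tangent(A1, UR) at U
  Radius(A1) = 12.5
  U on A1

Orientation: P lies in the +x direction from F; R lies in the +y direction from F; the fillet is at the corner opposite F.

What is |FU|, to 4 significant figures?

42.40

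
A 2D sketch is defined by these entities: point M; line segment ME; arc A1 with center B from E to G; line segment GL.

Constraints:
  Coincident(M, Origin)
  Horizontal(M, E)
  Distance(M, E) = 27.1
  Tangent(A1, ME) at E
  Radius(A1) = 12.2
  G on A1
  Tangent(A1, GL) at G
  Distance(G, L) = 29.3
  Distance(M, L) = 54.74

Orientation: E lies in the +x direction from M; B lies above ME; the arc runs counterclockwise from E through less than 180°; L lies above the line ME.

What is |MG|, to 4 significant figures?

41.69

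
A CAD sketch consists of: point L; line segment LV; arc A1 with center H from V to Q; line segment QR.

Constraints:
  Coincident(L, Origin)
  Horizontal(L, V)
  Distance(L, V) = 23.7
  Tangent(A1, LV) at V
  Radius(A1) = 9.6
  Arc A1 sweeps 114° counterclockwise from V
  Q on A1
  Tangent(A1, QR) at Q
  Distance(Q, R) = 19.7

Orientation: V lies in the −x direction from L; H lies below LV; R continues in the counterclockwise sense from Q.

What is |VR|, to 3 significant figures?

31.5

On A1, V sits at bearing 90° from H; a 114° counterclockwise sweep puts Q at bearing 204°, so Q = H + 9.6·(cos 204°, sin 204°) = (-32.5, -13.5). The tangent condition forces HQ to be normal to QR, so QR runs along (−sin 204°, cos 204°); with |QR| = 19.7, R = (-24.5, -31.5). Then |VR| = |R − V| = 31.5.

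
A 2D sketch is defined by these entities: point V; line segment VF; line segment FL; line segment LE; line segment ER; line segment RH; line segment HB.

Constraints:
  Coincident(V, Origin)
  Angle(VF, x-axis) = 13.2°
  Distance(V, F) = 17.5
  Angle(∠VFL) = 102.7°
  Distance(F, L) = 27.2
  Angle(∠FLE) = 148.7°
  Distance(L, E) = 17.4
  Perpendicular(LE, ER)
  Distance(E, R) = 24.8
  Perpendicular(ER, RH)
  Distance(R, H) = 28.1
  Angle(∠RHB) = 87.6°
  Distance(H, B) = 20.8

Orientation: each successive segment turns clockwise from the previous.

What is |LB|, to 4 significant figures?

10.62

The perpendicularity gives RH at right angles to ER, so RH runs at 84.60°; with |RH| = 28.1, H = (5.236, -7.485). ∠RHB = 87.6° gives HB at -7.800° from the x-axis; with |HB| = 20.8, B = (25.84, -10.31). Then |LB| = |B − L| = 10.62.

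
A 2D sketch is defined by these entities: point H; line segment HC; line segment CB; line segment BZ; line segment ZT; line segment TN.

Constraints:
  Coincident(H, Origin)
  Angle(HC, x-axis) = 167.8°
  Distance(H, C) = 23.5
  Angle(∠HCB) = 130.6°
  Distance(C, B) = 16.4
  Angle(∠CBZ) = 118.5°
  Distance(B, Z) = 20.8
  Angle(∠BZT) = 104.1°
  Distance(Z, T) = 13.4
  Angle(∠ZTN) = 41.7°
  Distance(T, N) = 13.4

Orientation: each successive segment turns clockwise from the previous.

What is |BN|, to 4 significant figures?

14.08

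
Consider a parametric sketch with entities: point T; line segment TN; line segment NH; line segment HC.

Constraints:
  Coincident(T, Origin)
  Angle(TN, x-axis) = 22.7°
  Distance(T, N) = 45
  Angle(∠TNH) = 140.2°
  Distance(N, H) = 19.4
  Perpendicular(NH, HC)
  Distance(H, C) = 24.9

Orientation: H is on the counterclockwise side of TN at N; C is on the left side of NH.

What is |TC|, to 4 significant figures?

54.11

∠TNH = 140.2°, so NH runs at 22.7° + (180° − 140.2°) = 62.50° from the x-axis; with |NH| = 19.4, H = N + 19.4·(cos 62.50°, sin 62.50°) = (50.47, 34.57). The perpendicularity gives HC at right angles to NH; with |HC| = 24.9 on the left of NH, C = H + 24.9·(-0.8870, 0.4617) = (28.39, 46.07). Then |TC| = |C − T| = 54.11.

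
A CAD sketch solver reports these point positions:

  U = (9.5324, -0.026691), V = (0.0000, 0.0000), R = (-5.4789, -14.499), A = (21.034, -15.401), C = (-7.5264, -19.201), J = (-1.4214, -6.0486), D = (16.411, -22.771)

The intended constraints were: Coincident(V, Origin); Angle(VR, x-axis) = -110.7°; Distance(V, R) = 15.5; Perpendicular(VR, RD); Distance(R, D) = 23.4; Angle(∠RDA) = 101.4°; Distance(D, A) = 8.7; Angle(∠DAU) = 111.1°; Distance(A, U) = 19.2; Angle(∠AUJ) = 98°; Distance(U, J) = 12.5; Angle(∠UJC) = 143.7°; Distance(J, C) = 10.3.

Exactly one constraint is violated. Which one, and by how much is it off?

Distance(J, C) = 10.3 — off by 4.20.

V = (0.00, 0.00) ✓; VR at -110.7° ✓; |VR| = 15.50 ✓; ∠(VR, RD) = 90.00° ✓; |RD| = 23.40 ✓; ∠RDA = 101.4° ✓; |DA| = 8.700 ✓; ∠DAU = 111.1° ✓; |AU| = 19.20 ✓; ∠AUJ = 98.00° ✓; |UJ| = 12.50 ✓; ∠UJC = 143.7° ✓; |JC| = 14.50 ✗.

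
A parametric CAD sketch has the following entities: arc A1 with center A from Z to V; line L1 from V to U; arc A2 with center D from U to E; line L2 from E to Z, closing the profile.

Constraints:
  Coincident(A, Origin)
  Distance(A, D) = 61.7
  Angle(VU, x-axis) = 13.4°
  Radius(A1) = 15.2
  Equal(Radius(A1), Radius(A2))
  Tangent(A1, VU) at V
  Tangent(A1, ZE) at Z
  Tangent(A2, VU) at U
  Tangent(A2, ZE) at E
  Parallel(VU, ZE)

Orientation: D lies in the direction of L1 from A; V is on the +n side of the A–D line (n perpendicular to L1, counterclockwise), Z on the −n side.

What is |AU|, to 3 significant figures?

63.5

Tangency of A1 to both parallel lines with radius 15.2 puts V and Z at A ± 15.2·n: V = (-3.52, 14.8), Z = (3.52, -14.8). Equal radii place U and E the same way about D: U = D + 15.2·n = (56.5, 29.1), E = D − 15.2·n = (63.5, -0.487). Then |AU| = |U − A| = 63.5.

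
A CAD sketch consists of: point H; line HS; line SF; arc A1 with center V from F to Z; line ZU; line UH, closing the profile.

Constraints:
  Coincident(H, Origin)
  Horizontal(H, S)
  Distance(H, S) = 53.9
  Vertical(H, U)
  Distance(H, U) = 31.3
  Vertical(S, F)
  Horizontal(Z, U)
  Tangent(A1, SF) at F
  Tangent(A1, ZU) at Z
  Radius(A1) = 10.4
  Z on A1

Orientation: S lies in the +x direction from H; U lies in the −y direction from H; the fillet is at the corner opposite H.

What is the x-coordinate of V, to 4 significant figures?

43.50

H is at the origin; H and S share the same y with |HS| = 53.9 and S on the +x side, so S = (53.90, 0.000). HU is vertical with |HU| = 31.3 and U on the −y side, so U = (0.000, -31.30). The virtual corner opposite H is at (53.90, -31.30). Tangency of A1 to SF means the radius VF is perpendicular to SF and tangency of A1 to ZU means the radius VZ is perpendicular to ZU, with radius 10.4, so the center V sits 10.4 in from both sides at V = (43.50, -20.90). So V.x = 43.50.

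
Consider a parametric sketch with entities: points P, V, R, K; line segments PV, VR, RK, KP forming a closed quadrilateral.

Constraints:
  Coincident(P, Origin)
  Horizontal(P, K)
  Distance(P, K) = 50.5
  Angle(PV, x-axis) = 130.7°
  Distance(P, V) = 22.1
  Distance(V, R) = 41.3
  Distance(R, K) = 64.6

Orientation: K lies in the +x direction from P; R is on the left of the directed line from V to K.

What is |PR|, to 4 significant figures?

51.15

Checks: |VR| = 41.30 ✓; |RK| = 64.60 ✓.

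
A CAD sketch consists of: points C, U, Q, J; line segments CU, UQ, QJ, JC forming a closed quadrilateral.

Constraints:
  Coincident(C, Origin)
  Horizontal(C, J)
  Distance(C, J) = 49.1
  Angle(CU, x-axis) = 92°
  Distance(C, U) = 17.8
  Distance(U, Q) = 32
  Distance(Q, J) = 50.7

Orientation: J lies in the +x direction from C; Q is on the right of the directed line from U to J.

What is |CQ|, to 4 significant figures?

14.20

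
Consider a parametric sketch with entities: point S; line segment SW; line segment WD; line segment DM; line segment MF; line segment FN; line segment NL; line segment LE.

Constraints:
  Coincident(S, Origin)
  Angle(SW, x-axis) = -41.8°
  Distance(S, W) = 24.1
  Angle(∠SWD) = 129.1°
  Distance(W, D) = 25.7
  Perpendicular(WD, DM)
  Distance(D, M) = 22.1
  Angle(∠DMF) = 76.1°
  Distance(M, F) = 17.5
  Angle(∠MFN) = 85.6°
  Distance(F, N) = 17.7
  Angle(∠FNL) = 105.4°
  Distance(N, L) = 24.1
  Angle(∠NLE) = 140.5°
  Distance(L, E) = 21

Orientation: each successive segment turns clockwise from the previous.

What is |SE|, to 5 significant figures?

69.082

S is at the origin; SW runs at -41.8° with length 24.1, so W = (17.966, -16.063). ∠SWD = 129.1° gives WD at -92.700° from the x-axis; with |WD| = 25.7, D = (16.755, -41.735). The perpendicularity gives DM at right angles to WD, so DM runs at 177.30°; with |DM| = 22.1, M = (-5.3201, -40.694). ∠DMF = 76.1° gives MF at 73.400° from the x-axis; with |MF| = 17.5, F = (-0.32058, -23.923). ∠MFN = 85.6° gives FN at -21.000° from the x-axis; with |FN| = 17.7, N = (16.204, -30.266). ∠FNL = 105.4° gives NL at -95.600° from the x-axis; with |NL| = 24.1, L = (13.852, -54.251). ∠NLE = 140.5° gives LE at -135.10° from the x-axis; with |LE| = 21.0, E = (-1.0231, -69.075). Then |SE| = |E − S| = 69.082.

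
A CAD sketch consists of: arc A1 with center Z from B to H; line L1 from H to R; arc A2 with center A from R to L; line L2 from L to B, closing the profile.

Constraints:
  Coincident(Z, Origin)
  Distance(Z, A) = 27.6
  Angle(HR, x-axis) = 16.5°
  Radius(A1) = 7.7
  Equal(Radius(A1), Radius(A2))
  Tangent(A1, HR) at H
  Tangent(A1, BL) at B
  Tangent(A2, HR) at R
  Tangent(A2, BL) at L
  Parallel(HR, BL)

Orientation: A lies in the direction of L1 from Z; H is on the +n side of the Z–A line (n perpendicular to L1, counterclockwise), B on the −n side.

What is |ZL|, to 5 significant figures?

28.654

The slot axis is L1's direction at 16.5°, so u = (cos 16.5°, sin 16.5°) = (0.95882, 0.28402) and n = (−sin 16.5°, cos 16.5°) = (-0.28402, 0.95882). Z is at the origin and A lies 27.6 along u from Z, so A = 27.6·u = (26.463, 7.8388). Tangency of A1 to both parallel lines with radius 7.7 puts H and B at Z ± 7.7·n: H = (-2.1869, 7.3829), B = (2.1869, -7.3829). Equal radii place R and L the same way about A: R = A + 7.7·n = (24.277, 15.222), L = A − 7.7·n = (28.650, 0.45591). Then |ZL| = |L − Z| = 28.654.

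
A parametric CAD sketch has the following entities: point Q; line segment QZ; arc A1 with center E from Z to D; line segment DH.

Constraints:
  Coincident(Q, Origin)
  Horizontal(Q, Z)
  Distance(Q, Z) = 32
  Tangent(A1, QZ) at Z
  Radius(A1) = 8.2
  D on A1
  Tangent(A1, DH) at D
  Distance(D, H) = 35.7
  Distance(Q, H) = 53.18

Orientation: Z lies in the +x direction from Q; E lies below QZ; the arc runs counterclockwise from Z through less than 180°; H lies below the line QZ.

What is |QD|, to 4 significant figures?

25.64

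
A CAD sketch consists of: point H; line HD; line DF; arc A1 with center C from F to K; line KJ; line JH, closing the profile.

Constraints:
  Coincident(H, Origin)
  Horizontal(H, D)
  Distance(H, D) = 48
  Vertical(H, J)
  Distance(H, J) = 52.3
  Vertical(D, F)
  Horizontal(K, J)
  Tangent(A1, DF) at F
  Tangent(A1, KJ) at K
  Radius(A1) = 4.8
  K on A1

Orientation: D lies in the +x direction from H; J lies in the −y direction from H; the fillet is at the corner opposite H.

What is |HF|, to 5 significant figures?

67.530

H is at the origin; H and D share the same y with |HD| = 48.0 and D on the +x side, so D = (48.000, 0.0000). H and J share the same x with |HJ| = 52.3 and J on the −y side, so J = (0.0000, -52.300). The virtual corner opposite H is at (48.000, -52.300). Since A1 is tangent to DF there, CF ⟂ DF and tangency of A1 to KJ means the radius CK is perpendicular to KJ, with radius 4.8, so the center C sits 4.8 in from both sides at C = (43.200, -47.500). That places the tangent points at F = (48.000, -47.500) on DF and K = (43.200, -52.300) on KJ. Then |HF| = |F − H| = 67.530.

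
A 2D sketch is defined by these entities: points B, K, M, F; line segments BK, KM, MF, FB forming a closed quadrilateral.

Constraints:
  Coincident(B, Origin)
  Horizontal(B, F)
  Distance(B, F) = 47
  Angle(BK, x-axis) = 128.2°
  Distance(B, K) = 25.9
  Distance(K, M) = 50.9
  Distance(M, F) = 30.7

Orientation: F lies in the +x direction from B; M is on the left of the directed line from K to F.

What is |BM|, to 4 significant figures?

44.26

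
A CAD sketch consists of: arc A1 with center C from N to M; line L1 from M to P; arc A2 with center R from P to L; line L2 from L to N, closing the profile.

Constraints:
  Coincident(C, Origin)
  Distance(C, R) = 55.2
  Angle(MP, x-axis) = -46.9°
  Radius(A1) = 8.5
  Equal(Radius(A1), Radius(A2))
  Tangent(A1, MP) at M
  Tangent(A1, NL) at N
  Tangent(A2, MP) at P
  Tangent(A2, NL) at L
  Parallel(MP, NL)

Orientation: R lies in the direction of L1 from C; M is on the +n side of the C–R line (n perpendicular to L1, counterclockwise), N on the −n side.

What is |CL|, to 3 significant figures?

55.9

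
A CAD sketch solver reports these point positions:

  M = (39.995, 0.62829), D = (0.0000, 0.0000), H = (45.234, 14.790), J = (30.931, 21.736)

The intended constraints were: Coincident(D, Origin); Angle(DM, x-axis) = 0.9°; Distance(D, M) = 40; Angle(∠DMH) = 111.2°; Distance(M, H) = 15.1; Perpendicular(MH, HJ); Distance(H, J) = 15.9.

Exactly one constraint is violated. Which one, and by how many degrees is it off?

Perpendicular(MH, HJ) — off by 5.60°.

D = (0.00, 0.00) ✓; DM at 0.9000° ✓; |DM| = 40.00 ✓; ∠DMH = 111.2° ✓; |MH| = 15.10 ✓; ∠(MH, HJ) = 84.40° ✗; |HJ| = 15.90 ✓.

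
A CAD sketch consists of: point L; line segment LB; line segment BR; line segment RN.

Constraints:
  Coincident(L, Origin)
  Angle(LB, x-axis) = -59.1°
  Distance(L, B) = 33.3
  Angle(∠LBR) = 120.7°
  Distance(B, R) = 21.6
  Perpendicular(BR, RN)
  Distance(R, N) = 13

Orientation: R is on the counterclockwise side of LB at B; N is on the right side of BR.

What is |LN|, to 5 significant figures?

56.775

L is at the origin; LB runs at -59.1° with length 33.3, so B = 33.3·(cos -59.1°, sin -59.1°) = (17.101, -28.574). ∠LBR = 120.7°, so BR runs at -59.1° + (180° − 120.7°) = 0.20000° from the x-axis; with |BR| = 21.6, R = B + 21.6·(cos 0.20000°, sin 0.20000°) = (38.701, -28.498). BR ⟂ RN; with |RN| = 13.0 on the right of BR, N = R + 13.0·(0.0034907, -0.99999) = (38.746, -41.498). Then |LN| = |N − L| = 56.775.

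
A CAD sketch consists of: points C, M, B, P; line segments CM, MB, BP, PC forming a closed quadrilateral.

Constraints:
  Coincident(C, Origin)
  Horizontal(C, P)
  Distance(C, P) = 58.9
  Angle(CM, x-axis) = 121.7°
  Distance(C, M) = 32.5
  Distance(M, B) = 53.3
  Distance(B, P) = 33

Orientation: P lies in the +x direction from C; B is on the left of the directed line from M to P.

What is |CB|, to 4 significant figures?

43.25

Checks: |MB| = 53.30 ✓; |BP| = 33.00 ✓.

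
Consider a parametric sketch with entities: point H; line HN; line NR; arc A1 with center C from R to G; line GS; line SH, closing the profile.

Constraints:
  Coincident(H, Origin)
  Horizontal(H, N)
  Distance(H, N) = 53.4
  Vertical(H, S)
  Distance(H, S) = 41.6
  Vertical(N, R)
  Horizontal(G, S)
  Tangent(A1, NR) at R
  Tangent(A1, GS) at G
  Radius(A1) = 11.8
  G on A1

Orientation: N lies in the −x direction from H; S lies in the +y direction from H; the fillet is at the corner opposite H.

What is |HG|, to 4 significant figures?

58.83

H is at the origin; H and N share the same y with |HN| = 53.4 and N on the −x side, so N = (-53.40, 0.000). HS is vertical with |HS| = 41.6 and S on the +y side, so S = (0.000, 41.60). The virtual corner opposite H is at (-53.40, 41.60). Since A1 is tangent to NR there, CR ⟂ NR and the tangent condition forces CG to be normal to GS, with radius 11.8, so the center C sits 11.8 in from both sides at C = (-41.60, 29.80). That places the tangent points at R = (-53.40, 29.80) on NR and G = (-41.60, 41.60) on GS. Then |HG| = |G − H| = 58.83.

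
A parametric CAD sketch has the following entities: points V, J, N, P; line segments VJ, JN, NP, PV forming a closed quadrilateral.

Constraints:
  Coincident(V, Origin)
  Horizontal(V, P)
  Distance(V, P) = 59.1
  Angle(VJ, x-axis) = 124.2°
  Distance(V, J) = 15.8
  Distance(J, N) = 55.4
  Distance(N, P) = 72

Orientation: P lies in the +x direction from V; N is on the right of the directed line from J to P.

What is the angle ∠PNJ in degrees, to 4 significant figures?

64.29°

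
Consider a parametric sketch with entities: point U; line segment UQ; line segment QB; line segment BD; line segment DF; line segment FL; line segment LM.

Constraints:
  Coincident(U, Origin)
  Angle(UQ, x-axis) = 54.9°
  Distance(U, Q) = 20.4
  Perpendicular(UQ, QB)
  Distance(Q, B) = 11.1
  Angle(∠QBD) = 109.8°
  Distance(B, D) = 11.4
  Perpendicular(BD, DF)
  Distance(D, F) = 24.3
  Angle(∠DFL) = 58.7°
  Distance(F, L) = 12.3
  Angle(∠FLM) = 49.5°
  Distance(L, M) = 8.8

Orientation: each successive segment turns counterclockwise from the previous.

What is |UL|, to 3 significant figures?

14.6

U is at the origin; UQ runs at 54.9° with length 20.4, so Q = (11.7, 16.7). UQ is perpendicular to QB, so QB runs at 145°; with |QB| = 11.1, B = (2.65, 23.1). ∠QBD = 109.8° gives BD at -145° from the x-axis; with |BD| = 11.4, D = (-6.68, 16.5). BD ⟂ DF, so DF runs at -54.9°; with |DF| = 24.3, F = (7.29, -3.36). ∠DFL = 58.7° gives FL at 66.4° from the x-axis; with |FL| = 12.3, L = (12.2, 7.91). Then |UL| = |L − U| = 14.6.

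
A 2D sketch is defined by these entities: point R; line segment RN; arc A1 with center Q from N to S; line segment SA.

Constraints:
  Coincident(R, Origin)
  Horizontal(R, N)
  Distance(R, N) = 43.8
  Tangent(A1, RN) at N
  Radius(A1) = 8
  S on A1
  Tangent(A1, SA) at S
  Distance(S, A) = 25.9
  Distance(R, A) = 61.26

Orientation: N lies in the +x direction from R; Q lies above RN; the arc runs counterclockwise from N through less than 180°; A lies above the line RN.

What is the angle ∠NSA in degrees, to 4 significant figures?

133.9°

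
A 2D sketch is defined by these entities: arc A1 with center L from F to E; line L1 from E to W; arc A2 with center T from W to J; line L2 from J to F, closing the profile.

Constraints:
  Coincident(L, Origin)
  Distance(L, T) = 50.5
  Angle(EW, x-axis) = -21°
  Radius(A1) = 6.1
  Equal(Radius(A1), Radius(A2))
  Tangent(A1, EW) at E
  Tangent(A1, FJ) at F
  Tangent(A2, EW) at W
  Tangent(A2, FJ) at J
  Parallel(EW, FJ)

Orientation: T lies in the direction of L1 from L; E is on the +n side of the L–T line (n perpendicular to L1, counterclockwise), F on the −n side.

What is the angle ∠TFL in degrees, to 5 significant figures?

83.112°

L is at the origin and T lies 50.5 along u from L, so T = 50.5·u = (47.146, -18.098). Tangency of A1 to both parallel lines with radius 6.1 puts E and F at L ± 6.1·n: E = (2.1860, 5.6948), F = (-2.1860, -5.6948). Then cos ∠TFL = FT·FL / (|FT||FL|), giving 83.112°.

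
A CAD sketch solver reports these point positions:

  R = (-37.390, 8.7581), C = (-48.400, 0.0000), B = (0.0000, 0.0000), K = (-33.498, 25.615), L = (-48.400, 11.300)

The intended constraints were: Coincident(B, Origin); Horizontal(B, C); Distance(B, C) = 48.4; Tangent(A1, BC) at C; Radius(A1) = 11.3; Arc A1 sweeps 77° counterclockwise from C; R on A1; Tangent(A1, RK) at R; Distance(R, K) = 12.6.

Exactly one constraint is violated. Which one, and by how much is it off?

Distance(R, K) = 12.6 — off by 4.70.

B = (0.00, 0.00) ✓; B.y = 0.00, C.y = 0.00 ✓; |BC| = 48.40 ✓; ∠(LC, CB) = 90.00° ✓; |LC| = 11.30 ✓; bearing(L→R) − bearing(L→C) = 77.00° ✓; |LR| = 11.30 ✓; ∠(LR, RK) = 90.00° ✓; |RK| = 17.30 ✗.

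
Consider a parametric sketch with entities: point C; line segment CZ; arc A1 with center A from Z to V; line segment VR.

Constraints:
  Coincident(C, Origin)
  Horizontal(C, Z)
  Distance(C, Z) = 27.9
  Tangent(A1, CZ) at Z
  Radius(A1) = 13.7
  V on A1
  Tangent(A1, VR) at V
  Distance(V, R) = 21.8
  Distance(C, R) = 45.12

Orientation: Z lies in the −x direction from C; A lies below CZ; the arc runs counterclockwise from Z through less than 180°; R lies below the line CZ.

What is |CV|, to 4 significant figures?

44.34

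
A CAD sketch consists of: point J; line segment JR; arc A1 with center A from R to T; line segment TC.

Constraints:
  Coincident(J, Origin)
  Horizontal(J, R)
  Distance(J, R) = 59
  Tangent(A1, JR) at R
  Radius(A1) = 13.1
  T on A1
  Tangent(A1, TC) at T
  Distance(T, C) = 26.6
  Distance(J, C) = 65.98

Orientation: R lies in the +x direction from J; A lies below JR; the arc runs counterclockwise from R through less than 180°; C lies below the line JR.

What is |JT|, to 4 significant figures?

48.69

J is at the origin; J and R share the same y with |JR| = 59.0 and R on the +x side, so R = (59.00, 0.000). The tangent condition forces AR to be normal to JR, so A = R + (0, -13.1) = (59.00, -13.10). Since AT ⟂ TC (tangency), |AC| = √(13.1² + 26.6²) = 29.65 regardless of where T sits on A1. So C lies on both circle(J, 65.98) and circle(A, 29.65); the below-JR intersection is C = (51.14, -41.69). T is the foot of the tangent from C: T = (46.13, -15.57).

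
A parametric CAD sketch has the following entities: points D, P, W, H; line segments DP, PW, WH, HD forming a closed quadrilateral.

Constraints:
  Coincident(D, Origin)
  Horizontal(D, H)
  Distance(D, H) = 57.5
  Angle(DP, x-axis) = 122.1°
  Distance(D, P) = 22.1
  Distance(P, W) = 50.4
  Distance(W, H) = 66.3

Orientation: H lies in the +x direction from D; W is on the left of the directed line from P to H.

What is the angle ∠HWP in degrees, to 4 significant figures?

74.46°

D is at the origin; DH is horizontal with |DH| = 57.5 and H in +x, so H = (57.5, 0). DP runs at 122.1° with |DP| = 22.1, so P = (-11.74, 18.72). W is determined by |PW| = 50.4 and |WH| = 66.3 together: it lies at the intersection of circle(P, 50.4) and circle(H, 66.3). With |PH| = 71.73, the foot of the radical line on PH is 22.93 from P and the perpendicular offset is √(50.4² − 22.93²) = 44.88. Taking the left-of-PH solution: W = (22.11, 56.06).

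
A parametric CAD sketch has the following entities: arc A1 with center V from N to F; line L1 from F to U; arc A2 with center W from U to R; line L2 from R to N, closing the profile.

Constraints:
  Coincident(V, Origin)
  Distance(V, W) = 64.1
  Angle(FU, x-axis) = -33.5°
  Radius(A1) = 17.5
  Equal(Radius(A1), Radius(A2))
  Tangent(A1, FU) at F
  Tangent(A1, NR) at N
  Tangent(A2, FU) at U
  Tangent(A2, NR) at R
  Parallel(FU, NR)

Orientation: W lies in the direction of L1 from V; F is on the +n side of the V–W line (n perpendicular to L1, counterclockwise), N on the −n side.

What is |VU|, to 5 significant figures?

66.446

The slot axis is L1's direction at -33.5°, so u = (cos -33.5°, sin -33.5°) = (0.83389, -0.55194) and n = (−sin -33.5°, cos -33.5°) = (0.55194, 0.83389). V is at the origin and W lies 64.1 along u from V, so W = 64.1·u = (53.452, -35.379). Tangency of A1 to both parallel lines with radius 17.5 puts F and N at V ± 17.5·n: F = (9.6589, 14.593), N = (-9.6589, -14.593). Equal radii place U and R the same way about W: U = W + 17.5·n = (63.111, -20.786), R = W − 17.5·n = (43.793, -49.972). Then |VU| = |U − V| = 66.446.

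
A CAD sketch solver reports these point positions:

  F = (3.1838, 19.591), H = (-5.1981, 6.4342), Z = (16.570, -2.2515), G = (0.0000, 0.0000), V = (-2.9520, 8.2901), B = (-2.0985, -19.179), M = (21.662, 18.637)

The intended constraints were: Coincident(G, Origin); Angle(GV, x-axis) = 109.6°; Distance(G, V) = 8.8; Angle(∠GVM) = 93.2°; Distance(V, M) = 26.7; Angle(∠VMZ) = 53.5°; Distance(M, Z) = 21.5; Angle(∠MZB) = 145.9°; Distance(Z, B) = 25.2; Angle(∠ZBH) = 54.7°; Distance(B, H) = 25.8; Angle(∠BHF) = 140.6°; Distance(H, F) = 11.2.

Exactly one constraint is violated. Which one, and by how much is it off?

Distance(H, F) = 11.2 — off by 4.40.

G = (0.00, 0.00) ✓; GV at 109.6° ✓; |GV| = 8.800 ✓; ∠GVM = 93.20° ✓; |VM| = 26.70 ✓; ∠VMZ = 53.50° ✓; |MZ| = 21.50 ✓; ∠MZB = 145.9° ✓; |ZB| = 25.20 ✓; ∠ZBH = 54.70° ✓; |BH| = 25.80 ✓; ∠BHF = 140.6° ✓; |HF| = 15.60 ✗.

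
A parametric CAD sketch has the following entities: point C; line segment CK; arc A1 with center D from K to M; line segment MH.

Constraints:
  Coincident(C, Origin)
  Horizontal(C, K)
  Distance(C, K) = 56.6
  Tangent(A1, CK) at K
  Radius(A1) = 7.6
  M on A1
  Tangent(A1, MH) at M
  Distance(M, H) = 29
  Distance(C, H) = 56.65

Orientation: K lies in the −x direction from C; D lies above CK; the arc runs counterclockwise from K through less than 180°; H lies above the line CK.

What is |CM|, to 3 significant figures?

49.5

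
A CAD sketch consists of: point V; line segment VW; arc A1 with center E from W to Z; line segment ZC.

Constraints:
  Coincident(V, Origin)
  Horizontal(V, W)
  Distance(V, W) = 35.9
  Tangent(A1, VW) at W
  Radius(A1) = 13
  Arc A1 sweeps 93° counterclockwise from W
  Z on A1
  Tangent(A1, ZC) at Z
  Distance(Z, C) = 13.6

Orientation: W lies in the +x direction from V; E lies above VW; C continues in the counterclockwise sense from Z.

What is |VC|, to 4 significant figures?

55.35

V is at the origin; VW is horizontal with |VW| = 35.9 and W on the +x side, so W = (35.90, 0.000). Tangency of A1 to VW means the radius EW is perpendicular to VW, so E = W + (0, 13) = (35.90, 13.00). On A1, W sits at bearing -90° from E; a 93° counterclockwise sweep puts Z at bearing 3°, so Z = E + 13.0·(cos 3°, sin 3°) = (48.88, 13.68). The tangent condition forces EZ to be normal to ZC, so ZC runs along (−sin 3°, cos 3°); with |ZC| = 13.6, C = (48.17, 27.26). Then |VC| = |C − V| = 55.35.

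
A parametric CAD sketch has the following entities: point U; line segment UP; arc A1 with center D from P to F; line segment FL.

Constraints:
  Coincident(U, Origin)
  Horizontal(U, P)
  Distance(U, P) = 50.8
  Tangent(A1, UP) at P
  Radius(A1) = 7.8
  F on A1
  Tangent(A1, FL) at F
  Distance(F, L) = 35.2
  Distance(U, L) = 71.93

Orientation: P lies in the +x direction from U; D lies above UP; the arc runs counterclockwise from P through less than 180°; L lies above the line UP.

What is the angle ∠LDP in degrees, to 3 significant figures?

169°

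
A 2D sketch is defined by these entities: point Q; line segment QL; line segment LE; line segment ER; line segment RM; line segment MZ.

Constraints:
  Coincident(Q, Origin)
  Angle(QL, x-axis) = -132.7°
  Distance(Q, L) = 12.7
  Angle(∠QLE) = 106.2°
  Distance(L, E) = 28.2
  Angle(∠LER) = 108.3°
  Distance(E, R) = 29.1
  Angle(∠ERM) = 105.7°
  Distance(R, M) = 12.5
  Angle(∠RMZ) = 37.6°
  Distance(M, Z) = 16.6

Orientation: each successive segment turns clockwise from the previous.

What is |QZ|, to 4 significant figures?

36.37

Q is at the origin; QL runs at -132.7° with length 12.7, so L = (-8.613, -9.333). ∠QLE = 106.2° gives LE at 153.5° from the x-axis; with |LE| = 28.2, E = (-33.85, 3.249). ∠LER = 108.3° gives ER at 81.80° from the x-axis; with |ER| = 29.1, R = (-29.70, 32.05). ∠ERM = 105.7° gives RM at 7.500° from the x-axis; with |RM| = 12.5, M = (-17.31, 33.68). ∠RMZ = 37.6° gives MZ at -134.9° from the x-axis; with |MZ| = 16.6, Z = (-29.02, 21.92). Then |QZ| = |Z − Q| = 36.37.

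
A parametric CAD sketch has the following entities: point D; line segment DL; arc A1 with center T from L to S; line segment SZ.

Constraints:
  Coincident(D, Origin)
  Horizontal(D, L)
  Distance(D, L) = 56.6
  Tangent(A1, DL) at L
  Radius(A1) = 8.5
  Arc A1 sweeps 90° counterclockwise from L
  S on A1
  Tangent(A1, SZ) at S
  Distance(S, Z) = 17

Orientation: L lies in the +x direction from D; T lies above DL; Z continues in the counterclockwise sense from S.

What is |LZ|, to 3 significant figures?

26.9

On A1, L sits at bearing -90° from T; a 90° counterclockwise sweep puts S at bearing 0°, so S = T + 8.5·(cos 0°, sin 0°) = (65.1, 8.50). Tangency of A1 to SZ means the radius TS is perpendicular to SZ, so SZ runs along (−sin 0°, cos 0°); with |SZ| = 17.0, Z = (65.1, 25.5). Then |LZ| = |Z − L| = 26.9.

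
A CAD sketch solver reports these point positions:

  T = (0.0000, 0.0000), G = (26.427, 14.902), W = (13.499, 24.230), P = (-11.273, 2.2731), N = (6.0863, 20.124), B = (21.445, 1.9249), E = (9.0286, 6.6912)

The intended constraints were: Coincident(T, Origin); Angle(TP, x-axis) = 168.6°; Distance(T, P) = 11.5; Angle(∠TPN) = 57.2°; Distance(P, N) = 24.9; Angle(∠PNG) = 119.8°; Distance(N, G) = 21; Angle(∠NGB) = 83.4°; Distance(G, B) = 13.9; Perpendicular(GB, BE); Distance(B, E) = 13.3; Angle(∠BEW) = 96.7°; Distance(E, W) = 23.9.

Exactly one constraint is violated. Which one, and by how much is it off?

Distance(E, W) = 23.9 — off by 5.80.

T = (0.00, 0.00) ✓; TP at 168.6° ✓; |TP| = 11.50 ✓; ∠TPN = 57.20° ✓; |PN| = 24.90 ✓; ∠PNG = 119.8° ✓; |NG| = 21.00 ✓; ∠NGB = 83.40° ✓; |GB| = 13.90 ✓; ∠(GB, BE) = 90.00° ✓; |BE| = 13.30 ✓; ∠BEW = 96.70° ✓; |EW| = 18.10 ✗.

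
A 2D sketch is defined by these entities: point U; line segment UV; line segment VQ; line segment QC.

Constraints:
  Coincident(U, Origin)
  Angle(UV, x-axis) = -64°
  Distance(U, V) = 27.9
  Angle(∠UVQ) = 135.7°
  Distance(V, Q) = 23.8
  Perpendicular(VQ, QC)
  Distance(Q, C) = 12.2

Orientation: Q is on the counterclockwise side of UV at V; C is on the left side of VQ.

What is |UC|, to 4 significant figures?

44.37

U is at the origin; UV runs at -64.0° with length 27.9, so V = 27.9·(cos -64.0°, sin -64.0°) = (12.23, -25.08). ∠UVQ = 135.7°, so VQ runs at -64.0° + (180° − 135.7°) = -19.70° from the x-axis; with |VQ| = 23.8, Q = V + 23.8·(cos -19.70°, sin -19.70°) = (34.64, -33.10). VQ ⟂ QC; with |QC| = 12.2 on the left of VQ, C = Q + 12.2·(0.3371, 0.9415) = (38.75, -21.61). Then |UC| = |C − U| = 44.37.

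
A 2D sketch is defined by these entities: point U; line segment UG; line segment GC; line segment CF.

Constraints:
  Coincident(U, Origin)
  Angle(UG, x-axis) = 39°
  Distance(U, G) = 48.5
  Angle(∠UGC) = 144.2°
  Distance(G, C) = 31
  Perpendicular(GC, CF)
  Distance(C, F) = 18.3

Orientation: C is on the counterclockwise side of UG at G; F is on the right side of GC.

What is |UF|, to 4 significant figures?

84.41

U is at the origin; UG runs at 39.0° with length 48.5, so G = 48.5·(cos 39.0°, sin 39.0°) = (37.69, 30.52). ∠UGC = 144.2°, so GC runs at 39.0° + (180° − 144.2°) = 74.80° from the x-axis; with |GC| = 31.0, C = G + 31.0·(cos 74.80°, sin 74.80°) = (45.82, 60.44). GC ⟂ CF; with |CF| = 18.3 on the right of GC, F = C + 18.3·(0.9650, -0.2622) = (63.48, 55.64). Then |UF| = |F − U| = 84.41.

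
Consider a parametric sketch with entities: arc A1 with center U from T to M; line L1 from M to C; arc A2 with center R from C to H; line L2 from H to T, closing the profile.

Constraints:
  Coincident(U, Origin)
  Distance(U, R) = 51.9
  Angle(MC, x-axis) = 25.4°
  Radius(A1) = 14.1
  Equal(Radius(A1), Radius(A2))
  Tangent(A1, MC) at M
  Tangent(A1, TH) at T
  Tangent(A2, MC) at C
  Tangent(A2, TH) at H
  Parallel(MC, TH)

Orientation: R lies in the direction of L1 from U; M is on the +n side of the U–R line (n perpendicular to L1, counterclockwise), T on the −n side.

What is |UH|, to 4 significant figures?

53.78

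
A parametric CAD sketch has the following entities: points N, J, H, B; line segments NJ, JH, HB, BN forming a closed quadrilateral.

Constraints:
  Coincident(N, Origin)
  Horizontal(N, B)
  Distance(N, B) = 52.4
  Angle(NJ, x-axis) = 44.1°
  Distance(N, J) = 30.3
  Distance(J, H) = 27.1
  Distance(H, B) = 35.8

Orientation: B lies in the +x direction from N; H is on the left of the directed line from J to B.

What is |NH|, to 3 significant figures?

57.0

Checks: N.y = 0.00, B.y = 0.00 ✓; |JH| = 27.10 ✓; |HB| = 35.80 ✓.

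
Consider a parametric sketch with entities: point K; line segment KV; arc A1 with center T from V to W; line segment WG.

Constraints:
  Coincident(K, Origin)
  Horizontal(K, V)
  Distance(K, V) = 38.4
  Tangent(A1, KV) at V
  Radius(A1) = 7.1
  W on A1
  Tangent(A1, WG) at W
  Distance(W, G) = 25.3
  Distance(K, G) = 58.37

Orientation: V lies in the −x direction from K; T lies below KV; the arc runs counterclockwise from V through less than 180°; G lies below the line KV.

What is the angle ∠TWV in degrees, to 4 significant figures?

49.67°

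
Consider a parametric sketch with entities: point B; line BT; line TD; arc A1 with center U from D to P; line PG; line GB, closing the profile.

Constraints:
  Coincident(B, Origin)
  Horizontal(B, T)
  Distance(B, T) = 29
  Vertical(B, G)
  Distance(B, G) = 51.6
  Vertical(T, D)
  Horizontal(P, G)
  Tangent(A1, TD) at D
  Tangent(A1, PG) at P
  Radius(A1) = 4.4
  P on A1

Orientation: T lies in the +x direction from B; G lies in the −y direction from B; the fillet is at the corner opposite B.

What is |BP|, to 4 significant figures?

57.16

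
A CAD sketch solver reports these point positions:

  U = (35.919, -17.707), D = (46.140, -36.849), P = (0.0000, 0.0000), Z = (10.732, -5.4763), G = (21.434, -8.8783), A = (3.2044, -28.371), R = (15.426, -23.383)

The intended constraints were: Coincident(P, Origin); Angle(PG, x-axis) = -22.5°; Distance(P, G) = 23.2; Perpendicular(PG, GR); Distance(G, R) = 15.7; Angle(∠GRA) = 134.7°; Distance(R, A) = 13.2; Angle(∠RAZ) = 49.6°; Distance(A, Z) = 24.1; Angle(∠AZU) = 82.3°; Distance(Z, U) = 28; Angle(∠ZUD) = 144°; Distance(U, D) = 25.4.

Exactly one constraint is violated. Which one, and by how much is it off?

Distance(U, D) = 25.4 — off by 3.70.

P = (0.00, 0.00) ✓; PG at -22.50° ✓; |PG| = 23.20 ✓; ∠(PG, GR) = 90.00° ✓; |GR| = 15.70 ✓; ∠GRA = 134.7° ✓; |RA| = 13.20 ✓; ∠RAZ = 49.60° ✓; |AZ| = 24.10 ✓; ∠AZU = 82.30° ✓; |ZU| = 28.00 ✓; ∠ZUD = 144.0° ✓; |UD| = 21.70 ✗.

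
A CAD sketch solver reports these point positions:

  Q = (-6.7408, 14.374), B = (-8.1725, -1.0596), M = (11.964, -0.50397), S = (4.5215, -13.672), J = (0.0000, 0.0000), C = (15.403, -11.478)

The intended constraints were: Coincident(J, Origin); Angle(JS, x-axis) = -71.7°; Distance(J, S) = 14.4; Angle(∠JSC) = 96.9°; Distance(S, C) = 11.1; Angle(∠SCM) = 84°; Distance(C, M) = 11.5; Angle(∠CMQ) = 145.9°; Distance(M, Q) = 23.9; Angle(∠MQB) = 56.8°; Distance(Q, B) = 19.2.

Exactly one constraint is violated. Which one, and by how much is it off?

Distance(Q, B) = 19.2 — off by 3.70.

J = (0.00, 0.00) ✓; JS at -71.70° ✓; |JS| = 14.40 ✓; ∠JSC = 96.90° ✓; |SC| = 11.10 ✓; ∠SCM = 84.00° ✓; |CM| = 11.50 ✓; ∠CMQ = 145.9° ✓; |MQ| = 23.90 ✓; ∠MQB = 56.80° ✓; |QB| = 15.50 ✗.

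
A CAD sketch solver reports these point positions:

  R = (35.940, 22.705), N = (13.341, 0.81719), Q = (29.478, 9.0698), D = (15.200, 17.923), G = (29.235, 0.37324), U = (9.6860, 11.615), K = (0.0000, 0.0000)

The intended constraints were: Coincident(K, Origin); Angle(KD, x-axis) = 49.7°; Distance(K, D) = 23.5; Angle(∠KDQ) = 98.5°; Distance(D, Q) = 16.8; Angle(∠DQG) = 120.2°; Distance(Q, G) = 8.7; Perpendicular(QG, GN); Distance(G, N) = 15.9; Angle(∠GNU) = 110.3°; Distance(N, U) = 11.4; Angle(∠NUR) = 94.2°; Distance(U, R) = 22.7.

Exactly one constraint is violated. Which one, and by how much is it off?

Distance(U, R) = 22.7 — off by 5.80.

K = (0.00, 0.00) ✓; KD at 49.70° ✓; |KD| = 23.50 ✓; ∠KDQ = 98.50° ✓; |DQ| = 16.80 ✓; ∠DQG = 120.2° ✓; |QG| = 8.700 ✓; ∠(QG, GN) = 90.00° ✓; |GN| = 15.90 ✓; ∠GNU = 110.3° ✓; |NU| = 11.40 ✓; ∠NUR = 94.20° ✓; |UR| = 28.50 ✗.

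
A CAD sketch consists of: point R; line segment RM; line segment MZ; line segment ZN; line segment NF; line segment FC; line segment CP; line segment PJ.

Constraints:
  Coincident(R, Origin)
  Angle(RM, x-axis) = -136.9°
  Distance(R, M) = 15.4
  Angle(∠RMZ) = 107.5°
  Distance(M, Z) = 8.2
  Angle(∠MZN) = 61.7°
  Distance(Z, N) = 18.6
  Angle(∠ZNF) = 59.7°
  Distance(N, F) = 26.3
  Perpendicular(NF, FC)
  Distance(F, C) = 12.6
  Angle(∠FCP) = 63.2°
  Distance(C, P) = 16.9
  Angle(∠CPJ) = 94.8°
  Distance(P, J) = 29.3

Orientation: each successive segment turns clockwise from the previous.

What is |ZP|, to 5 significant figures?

11.229

R is at the origin; RM runs at -136.9° with length 15.4, so M = (-11.244, -10.522). ∠RMZ = 107.5° gives MZ at 150.60° from the x-axis; with |MZ| = 8.2, Z = (-18.388, -6.4970). ∠MZN = 61.7° gives ZN at 32.300° from the x-axis; with |ZN| = 18.6, N = (-2.6666, 3.4419). ∠ZNF = 59.7° gives NF at -88.000° from the x-axis; with |NF| = 26.3, F = (-1.7487, -22.842). NF is perpendicular to FC, so FC runs at -178.00°; with |FC| = 12.6, C = (-14.341, -23.282). ∠FCP = 63.2° gives CP at 65.200° from the x-axis; with |CP| = 16.9, P = (-7.2523, -7.9403). Then |ZP| = |P − Z| = 11.229.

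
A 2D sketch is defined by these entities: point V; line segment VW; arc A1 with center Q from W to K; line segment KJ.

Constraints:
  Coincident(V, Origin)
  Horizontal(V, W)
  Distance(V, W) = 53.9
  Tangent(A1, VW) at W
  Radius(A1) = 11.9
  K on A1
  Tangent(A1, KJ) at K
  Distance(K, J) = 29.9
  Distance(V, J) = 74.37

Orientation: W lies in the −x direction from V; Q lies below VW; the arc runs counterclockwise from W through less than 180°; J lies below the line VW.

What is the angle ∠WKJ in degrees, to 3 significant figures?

130°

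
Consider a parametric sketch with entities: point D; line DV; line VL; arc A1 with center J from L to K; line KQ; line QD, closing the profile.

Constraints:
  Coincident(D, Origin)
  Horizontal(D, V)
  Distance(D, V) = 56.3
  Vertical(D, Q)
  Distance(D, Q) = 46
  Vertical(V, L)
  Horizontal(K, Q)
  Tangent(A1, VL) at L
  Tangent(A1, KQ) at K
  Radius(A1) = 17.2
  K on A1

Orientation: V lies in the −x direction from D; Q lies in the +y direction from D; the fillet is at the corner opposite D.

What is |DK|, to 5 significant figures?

60.372

D is at the origin; DV is horizontal with |DV| = 56.3 and V on the −x side, so V = (-56.300, 0.0000). DQ is vertical with |DQ| = 46.0 and Q on the +y side, so Q = (0.0000, 46.000). The virtual corner opposite D is at (-56.300, 46.000). Tangency of A1 to VL means the radius JL is perpendicular to VL and tangency of A1 to KQ means the radius JK is perpendicular to KQ, with radius 17.2, so the center J sits 17.2 in from both sides at J = (-39.100, 28.800). That places the tangent points at L = (-56.300, 28.800) on VL and K = (-39.100, 46.000) on KQ. Then |DK| = |K − D| = 60.372.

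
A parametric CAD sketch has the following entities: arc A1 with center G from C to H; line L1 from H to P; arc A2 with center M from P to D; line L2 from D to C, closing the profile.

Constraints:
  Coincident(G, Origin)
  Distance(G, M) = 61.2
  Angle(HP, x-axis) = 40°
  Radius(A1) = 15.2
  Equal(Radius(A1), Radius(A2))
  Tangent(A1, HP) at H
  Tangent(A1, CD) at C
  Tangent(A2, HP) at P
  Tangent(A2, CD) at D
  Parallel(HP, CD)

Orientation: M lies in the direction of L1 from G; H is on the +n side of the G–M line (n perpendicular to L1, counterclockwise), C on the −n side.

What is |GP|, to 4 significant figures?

63.06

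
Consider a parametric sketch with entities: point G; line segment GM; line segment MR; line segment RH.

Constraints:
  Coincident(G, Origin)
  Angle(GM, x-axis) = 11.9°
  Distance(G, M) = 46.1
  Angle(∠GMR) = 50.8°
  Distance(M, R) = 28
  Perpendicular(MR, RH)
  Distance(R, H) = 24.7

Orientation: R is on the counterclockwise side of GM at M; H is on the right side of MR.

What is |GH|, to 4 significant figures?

60.44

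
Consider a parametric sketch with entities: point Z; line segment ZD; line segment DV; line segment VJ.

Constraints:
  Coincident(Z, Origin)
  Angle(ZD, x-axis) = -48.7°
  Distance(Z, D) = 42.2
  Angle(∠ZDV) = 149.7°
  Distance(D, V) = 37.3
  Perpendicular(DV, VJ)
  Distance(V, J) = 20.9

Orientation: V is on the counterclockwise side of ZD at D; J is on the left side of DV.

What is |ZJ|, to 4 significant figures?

73.74

Z is at the origin; ZD runs at -48.7° with length 42.2, so D = 42.2·(cos -48.7°, sin -48.7°) = (27.85, -31.70). ∠ZDV = 149.7°, so DV runs at -48.7° + (180° − 149.7°) = -18.40° from the x-axis; with |DV| = 37.3, V = D + 37.3·(cos -18.40°, sin -18.40°) = (63.25, -43.48). The perpendicularity gives VJ at right angles to DV; with |VJ| = 20.9 on the left of DV, J = V + 20.9·(0.3156, 0.9489) = (69.84, -23.65). Then |ZJ| = |J − Z| = 73.74.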